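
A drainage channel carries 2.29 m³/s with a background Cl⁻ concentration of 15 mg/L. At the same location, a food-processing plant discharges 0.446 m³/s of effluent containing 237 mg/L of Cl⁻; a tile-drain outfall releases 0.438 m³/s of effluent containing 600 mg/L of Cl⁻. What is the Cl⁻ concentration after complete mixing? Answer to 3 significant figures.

Mass balance: C = (2.290·15.00 + 0.4460·237.0 + 0.4380·600.0) / 3.174 = 402.9/3.174 = 126.9 mg/L.

127 mg/L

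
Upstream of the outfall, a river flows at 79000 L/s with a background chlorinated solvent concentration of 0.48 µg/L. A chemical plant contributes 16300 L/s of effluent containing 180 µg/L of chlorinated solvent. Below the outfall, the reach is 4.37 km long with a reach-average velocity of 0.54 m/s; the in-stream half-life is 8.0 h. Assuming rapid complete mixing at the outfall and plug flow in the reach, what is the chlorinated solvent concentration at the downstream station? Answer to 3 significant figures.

25.7 µg/L

Flow-weighted average: C = (79000·0.4800 + 16300·180.0) / 95300 = 2972000/95300 = 31.18 µg/L.
Travel time t = 4.37·1000 / 0.54 = 8093 s = 2.248 h.
Half-life 8.0 h → k = ln 2 / 8.0 = 0.08664 h⁻¹ = 2.079 d⁻¹.
Decay over the reach: 31.18·exp(−kt) = 31.18·0.8230 = 25.67 µg/L.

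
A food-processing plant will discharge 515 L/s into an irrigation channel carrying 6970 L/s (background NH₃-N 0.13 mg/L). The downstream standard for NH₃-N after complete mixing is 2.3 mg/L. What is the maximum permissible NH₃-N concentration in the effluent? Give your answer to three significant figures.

At the limit, (Qr·Cr + Qe·Cₑ)/(Qr + Qe) = 2.3:
Cₑ = (7485·2.3 − 6970·0.1300) / 515.0 = 31.67 mg/L.

31.7 mg/L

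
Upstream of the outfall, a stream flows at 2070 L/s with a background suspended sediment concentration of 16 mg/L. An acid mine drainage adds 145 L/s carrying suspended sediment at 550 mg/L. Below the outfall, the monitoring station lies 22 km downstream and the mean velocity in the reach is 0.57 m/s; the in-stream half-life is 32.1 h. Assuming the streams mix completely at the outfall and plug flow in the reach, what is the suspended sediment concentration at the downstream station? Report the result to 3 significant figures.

40.4 mg/L

Flow-weighted average: C = (2070·16.00 + 145.0·550.0) / 2215 = 112900/2215 = 50.96 mg/L.
Travel time t = 22·1000 / 0.57 = 38600 s = 10.72 h.
Half-life 32.1 h → k = ln 2 / 32.1 = 0.02159 h⁻¹ = 0.5182 d⁻¹.
First-order decay: C = 50.96·exp(−k·t) = 50.96·0.7933 = 40.43 mg/L.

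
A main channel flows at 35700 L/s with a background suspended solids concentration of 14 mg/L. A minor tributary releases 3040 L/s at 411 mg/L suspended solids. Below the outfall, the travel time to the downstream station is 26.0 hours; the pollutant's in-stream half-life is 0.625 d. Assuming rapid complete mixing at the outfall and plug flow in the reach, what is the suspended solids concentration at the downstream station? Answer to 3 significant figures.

13.6 mg/L

After mixing, C = (35700·14.00 + 3040·411.0) / 38740 = 1749000/38740 = 45.15 mg/L.
Half-life 0.625 d → k = ln 2 / 0.625 = 1.109 d⁻¹.
First-order decay: C = 45.15·exp(−k·t) = 45.15·0.3008 = 13.58 mg/L.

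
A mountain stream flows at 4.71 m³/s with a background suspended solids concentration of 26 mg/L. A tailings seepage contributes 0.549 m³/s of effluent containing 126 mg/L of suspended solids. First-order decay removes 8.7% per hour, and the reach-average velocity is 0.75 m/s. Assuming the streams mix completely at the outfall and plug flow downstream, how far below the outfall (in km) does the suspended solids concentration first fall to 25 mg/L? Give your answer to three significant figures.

Flow-weighted average: C = (4.710·26.00 + 0.5490·126.0) / 5.259 = 191.6/5.259 = 36.44 mg/L.
8.7%/h lost → k = −ln(1 − 0.087) = 0.09102 h⁻¹.
Set 36.44·exp(−k·t) = 25 → t = ln(36.44/25)/k = 14900 s = 4.139 h.
Distance = v·t = 0.75·14900 = 11180 m = 11.18 km.

11.2 km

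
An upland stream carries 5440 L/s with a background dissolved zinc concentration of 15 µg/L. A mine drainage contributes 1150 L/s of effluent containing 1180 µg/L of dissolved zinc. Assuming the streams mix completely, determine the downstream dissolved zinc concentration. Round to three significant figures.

218 µg/L

Mass balance: C = (5440·15.00 + 1150·1180) / 6590 = 1439000/6590 = 218.3 µg/L.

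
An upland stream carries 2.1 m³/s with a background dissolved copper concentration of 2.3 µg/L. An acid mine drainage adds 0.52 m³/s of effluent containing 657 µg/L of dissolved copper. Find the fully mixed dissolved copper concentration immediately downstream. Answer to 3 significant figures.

132 µg/L

Conservation of mass: C = (2.100·2.300 + 0.5200·657.0) / 2.620 = 346.5/2.620 = 132.2 µg/L.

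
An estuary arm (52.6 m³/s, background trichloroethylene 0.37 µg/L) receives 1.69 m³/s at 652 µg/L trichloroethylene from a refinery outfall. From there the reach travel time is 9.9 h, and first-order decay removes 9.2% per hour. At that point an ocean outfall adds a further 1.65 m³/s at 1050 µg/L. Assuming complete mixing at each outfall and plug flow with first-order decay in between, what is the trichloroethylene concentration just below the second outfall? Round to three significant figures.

38.7 µg/L

Conservation of mass: C = (52.60·0.3700 + 1.690·652.0) / 54.29 = 1121/54.29 = 20.65 µg/L; combined flow 54.29 m³/s.
9.2%/h lost → k = −ln(1 − 0.092) = 0.09651 h⁻¹.
After decay, C = 20.65 × e^(−kt) = 20.65 × 0.3846 = 7.945 µg/L.
At the second outfall, C = (54.29·7.945 + 1.650·1050) / (54.29 + 1.650) = 38.68 µg/L.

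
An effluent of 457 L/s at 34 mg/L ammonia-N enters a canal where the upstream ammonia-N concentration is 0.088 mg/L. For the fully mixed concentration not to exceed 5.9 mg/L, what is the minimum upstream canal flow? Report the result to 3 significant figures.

Set C_mix = 5.9: (Q·0.08800 + 457.0·34.00) / (Q + 457.0) = 5.9
→ Q = 457.0·(34.00 − 5.9)/(5.9 − 0.08800) = 2210 L/s.

2210 L/s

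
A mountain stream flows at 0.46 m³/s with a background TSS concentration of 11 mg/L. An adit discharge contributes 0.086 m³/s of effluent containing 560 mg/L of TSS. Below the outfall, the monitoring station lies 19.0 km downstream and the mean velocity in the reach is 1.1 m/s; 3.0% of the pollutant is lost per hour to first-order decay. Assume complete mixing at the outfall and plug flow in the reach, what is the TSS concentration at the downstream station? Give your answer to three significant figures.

After mixing, C = (0.4600·11.00 + 0.08600·560.0) / 0.5460 = 53.22/0.5460 = 97.47 mg/L.
Travel time t = 19.0·1000 / 1.1 = 17270 s = 4.798 h.
3.0%/h lost → k = −ln(1 − 0.03) = 0.03046 h⁻¹.
After decay, C = 97.47 × e^(−kt) = 97.47 × 0.8640 = 84.22 mg/L.

84.2 mg/L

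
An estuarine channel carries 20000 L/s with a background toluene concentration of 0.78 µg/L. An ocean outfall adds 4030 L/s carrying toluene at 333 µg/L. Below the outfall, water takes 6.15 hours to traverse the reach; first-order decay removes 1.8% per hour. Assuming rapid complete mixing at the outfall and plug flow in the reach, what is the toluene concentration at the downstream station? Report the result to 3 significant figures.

50.5 µg/L

Conservation of mass: C = (20000·0.7800 + 4030·333.0) / 24030 = 1358000/24030 = 56.50 µg/L.
1.8%/h lost → k = −ln(1 − 0.018) = 0.01816 h⁻¹.
Decay over the reach: 56.50·exp(−kt) = 56.50·0.8943 = 50.52 µg/L.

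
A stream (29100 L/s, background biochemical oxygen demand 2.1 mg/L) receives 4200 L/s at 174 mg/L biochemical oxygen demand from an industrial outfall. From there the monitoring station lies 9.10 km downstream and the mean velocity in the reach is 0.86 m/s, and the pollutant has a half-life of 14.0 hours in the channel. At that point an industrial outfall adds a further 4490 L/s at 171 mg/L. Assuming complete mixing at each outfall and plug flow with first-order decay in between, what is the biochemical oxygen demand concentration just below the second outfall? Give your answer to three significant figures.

Flow-weighted average: C = (29100·2.100 + 4200·174.0) / 33300 = 791900/33300 = 23.78 mg/L; combined flow 33300 L/s.
Travel time t = 9.10·1000 / 0.86 = 10580 s = 2.939 h.
Half-life 14.0 h → k = ln 2 / 14.0 = 0.04951 h⁻¹ = 1.188 d⁻¹.
Applying C = C₀e^(−kt): 23.78 × 0.8646 = 20.56 mg/L.
At the second outfall, C = (33300·20.56 + 4490·171.0) / (33300 + 4490) = 38.43 mg/L.

38.4 mg/L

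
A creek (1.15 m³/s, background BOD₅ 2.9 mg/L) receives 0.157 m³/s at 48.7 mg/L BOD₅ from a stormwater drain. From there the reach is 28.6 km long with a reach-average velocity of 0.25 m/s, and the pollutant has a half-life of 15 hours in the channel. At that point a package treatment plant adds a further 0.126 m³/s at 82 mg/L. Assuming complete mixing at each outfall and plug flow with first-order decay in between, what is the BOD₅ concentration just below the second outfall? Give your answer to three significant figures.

8.97 mg/L

Conservation of mass: C = (1.150·2.900 + 0.1570·48.70) / 1.307 = 10.98/1.307 = 8.402 mg/L; combined flow 1.307 m³/s.
Travel time t = 28.6·1000 / 0.25 = 114400 s = 31.78 h.
Half-life 15 h → k = ln 2 / 15 = 0.04621 h⁻¹ = 1.109 d⁻¹.
First-order decay: C = 8.402·exp(−k·t) = 8.402·0.2303 = 1.935 mg/L.
At the second outfall, C = (1.307·1.935 + 0.1260·82.00) / (1.307 + 0.1260) = 8.975 mg/L.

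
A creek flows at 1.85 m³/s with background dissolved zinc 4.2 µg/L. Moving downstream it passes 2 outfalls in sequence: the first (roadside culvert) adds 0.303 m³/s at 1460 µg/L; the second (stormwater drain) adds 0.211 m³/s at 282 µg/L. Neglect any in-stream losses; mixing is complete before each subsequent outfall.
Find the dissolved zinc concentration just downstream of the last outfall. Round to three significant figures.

Below outfall 1: Q → 2.153 m³/s, C = (1.850·4.200 + 0.3030·1460)/2.153 = 209.1 µg/L.
Below outfall 2: Q → 2.364 m³/s, C = (2.153·209.1 + 0.2110·282.0)/2.364 = 215.6 µg/L.

216 µg/L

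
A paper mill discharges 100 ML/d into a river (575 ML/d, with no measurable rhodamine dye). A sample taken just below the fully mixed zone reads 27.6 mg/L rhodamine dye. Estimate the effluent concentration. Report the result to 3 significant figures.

186 mg/L

Mass balance: 575.0·0 + 100.0·Cₑ = 675.0·27.60
→ Cₑ = (675.0·27.60 − 575.0·0) / 100.0 = 186.3 mg/L.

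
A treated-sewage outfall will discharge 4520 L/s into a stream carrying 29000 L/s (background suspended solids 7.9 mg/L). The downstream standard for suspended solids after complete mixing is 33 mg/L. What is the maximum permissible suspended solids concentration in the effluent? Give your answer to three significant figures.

At the limit, (Qr·Cr + Qe·Cₑ)/(Qr + Qe) = 33:
Cₑ = (33520·33 − 29000·7.900) / 4520 = 194.0 mg/L.

194 mg/L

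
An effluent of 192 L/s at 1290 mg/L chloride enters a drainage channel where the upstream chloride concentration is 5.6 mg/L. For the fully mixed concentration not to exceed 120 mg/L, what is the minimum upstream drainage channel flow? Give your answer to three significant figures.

1960 L/s

Set C_mix = 120: (Q·5.600 + 192.0·1290) / (Q + 192.0) = 120
→ Q = 192.0·(1290 − 120)/(120 − 5.600) = 1964 L/s.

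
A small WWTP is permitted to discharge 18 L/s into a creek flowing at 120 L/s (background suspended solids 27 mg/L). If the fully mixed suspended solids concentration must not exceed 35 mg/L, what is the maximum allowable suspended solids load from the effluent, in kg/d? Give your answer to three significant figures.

137 kg/d

Mass balance at the limit: 120.0·27.00 + 18.00·Cₑ = 138.0·35 → Cₑ = 88.33 mg/L.
18.00 L/s = 0.01800 m³/s. Load = 0.01800 m³/s × 88.33 g/m³ × 86 400 s/d = 137.4 kg/d.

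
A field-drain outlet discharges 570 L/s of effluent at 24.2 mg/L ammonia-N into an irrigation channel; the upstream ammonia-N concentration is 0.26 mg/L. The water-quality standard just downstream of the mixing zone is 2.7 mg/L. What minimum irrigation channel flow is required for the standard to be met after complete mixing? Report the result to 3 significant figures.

5020 L/s

Set C_mix = 2.7: (Q·0.2600 + 570.0·24.20) / (Q + 570.0) = 2.7
→ Q = 570.0·(24.20 − 2.7)/(2.7 − 0.2600) = 5023 L/s.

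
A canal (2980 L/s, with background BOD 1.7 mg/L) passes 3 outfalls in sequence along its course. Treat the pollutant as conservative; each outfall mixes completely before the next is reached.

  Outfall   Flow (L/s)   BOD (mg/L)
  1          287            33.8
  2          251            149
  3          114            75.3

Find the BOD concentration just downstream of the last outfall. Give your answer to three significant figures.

16.7 mg/L

After outfall 1: Q = 2980 + 287.0 = 3267 L/s; C = (2980·1.700 + 287.0·33.80)/3267 = 4.520 mg/L.
After outfall 2: Q = 3267 + 251.0 = 3518 L/s; C = (3267·4.520 + 251.0·149.0)/3518 = 14.83 mg/L.
After outfall 3: Q = 3518 + 114.0 = 3632 L/s; C = (3518·14.83 + 114.0·75.30)/3632 = 16.73 mg/L.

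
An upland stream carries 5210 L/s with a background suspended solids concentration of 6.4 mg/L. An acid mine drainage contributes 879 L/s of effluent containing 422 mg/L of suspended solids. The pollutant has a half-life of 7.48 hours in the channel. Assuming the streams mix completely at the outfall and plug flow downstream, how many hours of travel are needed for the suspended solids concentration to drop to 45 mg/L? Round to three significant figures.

Mass balance: C = (5210·6.400 + 879.0·422.0) / 6089 = 404300/6089 = 66.40 mg/L.
Half-life 7.48 h → k = ln 2 / 7.48 = 0.09267 h⁻¹ = 2.224 d⁻¹.
66.40·exp(−k·t) = 45 → t = ln(66.40/45)/k = 15110 s = 4.197 h.

4.20 h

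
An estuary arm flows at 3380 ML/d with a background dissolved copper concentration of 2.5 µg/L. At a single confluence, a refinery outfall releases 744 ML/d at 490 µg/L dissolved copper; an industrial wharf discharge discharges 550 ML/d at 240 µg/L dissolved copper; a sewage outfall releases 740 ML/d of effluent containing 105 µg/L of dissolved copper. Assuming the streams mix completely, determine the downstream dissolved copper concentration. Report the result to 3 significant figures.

108 µg/L

After mixing, C = (3380·2.500 + 744.0·490.0 + 550.0·240.0 + 740.0·105.0) / 5414 = 582700/5414 = 107.6 µg/L.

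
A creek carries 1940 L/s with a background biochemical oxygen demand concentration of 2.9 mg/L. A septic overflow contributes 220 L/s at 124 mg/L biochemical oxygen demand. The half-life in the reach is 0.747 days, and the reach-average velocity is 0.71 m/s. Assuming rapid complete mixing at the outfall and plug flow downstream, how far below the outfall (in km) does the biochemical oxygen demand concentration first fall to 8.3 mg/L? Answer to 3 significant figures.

40.1 km

After mixing, C = (1940·2.900 + 220.0·124.0) / 2160 = 32910/2160 = 15.23 mg/L.
Half-life 0.747 d → k = ln 2 / 0.747 = 0.9279 d⁻¹.
Set 15.23·exp(−k·t) = 8.3 → t = ln(15.23/8.3)/k = 56550 s = 15.71 h.
Distance = v·t = 0.71·56550 = 40150 m = 40.15 km.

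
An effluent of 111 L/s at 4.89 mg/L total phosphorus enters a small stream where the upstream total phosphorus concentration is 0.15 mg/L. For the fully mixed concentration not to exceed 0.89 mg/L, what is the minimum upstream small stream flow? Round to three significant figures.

600 L/s

Set C_mix = 0.89: (Q·0.1500 + 111.0·4.890) / (Q + 111.0) = 0.89
→ Q = 111.0·(4.890 − 0.89)/(0.89 − 0.1500) = 600.0 L/s.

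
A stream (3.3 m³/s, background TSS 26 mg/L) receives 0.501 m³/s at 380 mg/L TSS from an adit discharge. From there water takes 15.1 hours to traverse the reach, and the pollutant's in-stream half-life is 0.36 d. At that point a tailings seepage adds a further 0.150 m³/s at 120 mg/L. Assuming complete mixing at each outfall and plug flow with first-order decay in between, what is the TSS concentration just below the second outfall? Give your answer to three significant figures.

25.4 mg/L

After mixing, C = (3.300·26.00 + 0.5010·380.0) / 3.801 = 276.2/3.801 = 72.66 mg/L; combined flow 3.801 m³/s.
Half-life 0.36 d → k = ln 2 / 0.36 = 1.925 d⁻¹.
After decay, C = 72.66 × e^(−kt) = 72.66 × 0.2978 = 21.64 mg/L.
At the second outfall, C = (3.801·21.64 + 0.1500·120.0) / (3.801 + 0.1500) = 25.37 mg/L.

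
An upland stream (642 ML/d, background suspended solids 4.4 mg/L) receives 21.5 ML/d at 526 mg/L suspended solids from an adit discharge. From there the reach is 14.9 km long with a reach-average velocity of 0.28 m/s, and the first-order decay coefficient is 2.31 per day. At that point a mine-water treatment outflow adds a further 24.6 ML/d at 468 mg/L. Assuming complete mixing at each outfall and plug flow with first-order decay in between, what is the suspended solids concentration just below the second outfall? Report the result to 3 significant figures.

21.7 mg/L

Conservation of mass: C = (642.0·4.400 + 21.50·526.0) / 663.5 = 14130/663.5 = 21.30 mg/L; combined flow 663.5 ML/d.
Travel time t = 14.9·1000 / 0.28 = 53210 s = 14.78 h.
Decay over the reach: 21.30·exp(−kt) = 21.30·0.2411 = 5.135 mg/L.
Second outfall: C = (663.5·5.135 + 24.60·468.0)/688.1 = 21.68 mg/L.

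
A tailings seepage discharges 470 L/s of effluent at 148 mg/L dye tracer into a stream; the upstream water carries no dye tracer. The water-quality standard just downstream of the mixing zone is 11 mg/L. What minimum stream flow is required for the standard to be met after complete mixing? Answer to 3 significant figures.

5850 L/s

Set C_mix = 11: (Q·0 + 470.0·148.0) / (Q + 470.0) = 11
→ Q = 470.0·(148.0 − 11)/(11 − 0) = 5854 L/s.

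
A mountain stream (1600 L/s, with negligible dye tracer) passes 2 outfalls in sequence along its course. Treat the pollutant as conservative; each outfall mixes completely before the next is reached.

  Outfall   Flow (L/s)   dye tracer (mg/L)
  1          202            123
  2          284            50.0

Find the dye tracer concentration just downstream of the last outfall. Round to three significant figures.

Below outfall 1: Q → 1802 L/s, C = (1600·0 + 202.0·123.0)/1802 = 13.79 mg/L.
Below outfall 2: Q → 2086 L/s, C = (1802·13.79 + 284.0·50.00)/2086 = 18.72 mg/L.

18.7 mg/L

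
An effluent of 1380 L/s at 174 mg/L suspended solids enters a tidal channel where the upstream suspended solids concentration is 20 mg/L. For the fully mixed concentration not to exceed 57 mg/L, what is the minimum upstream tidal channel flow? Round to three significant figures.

Set C_mix = 57: (Q·20.00 + 1380·174.0) / (Q + 1380) = 57
→ Q = 1380·(174.0 − 57)/(57 − 20.00) = 4364 L/s.

4360 L/s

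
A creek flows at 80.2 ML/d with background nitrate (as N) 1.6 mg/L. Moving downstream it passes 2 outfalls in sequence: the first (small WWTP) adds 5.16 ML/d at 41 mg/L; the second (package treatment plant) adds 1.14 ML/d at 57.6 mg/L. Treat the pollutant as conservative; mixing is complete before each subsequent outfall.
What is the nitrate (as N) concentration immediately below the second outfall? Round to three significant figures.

4.69 mg/L

Below outfall 1: Q → 85.36 ML/d, C = (80.20·1.600 + 5.160·41.00)/85.36 = 3.982 mg/L.
Below outfall 2: Q → 86.50 ML/d, C = (85.36·3.982 + 1.140·57.60)/86.50 = 4.688 mg/L.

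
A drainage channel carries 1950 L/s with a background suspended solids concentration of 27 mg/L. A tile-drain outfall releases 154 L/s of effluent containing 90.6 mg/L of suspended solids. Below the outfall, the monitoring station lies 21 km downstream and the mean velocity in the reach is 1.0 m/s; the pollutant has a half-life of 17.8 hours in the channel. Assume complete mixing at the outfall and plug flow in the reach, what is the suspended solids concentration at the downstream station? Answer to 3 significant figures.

Mixed concentration C = ΣQC/ΣQ = (1950·27.00 + 154.0·90.60) / 2104 = 66600/2104 = 31.66 mg/L.
Travel time t = 21·1000 / 1.0 = 21000 s = 5.833 h.
Half-life 17.8 h → k = ln 2 / 17.8 = 0.03894 h⁻¹ = 0.9346 d⁻¹.
Decay over the reach: 31.66·exp(−kt) = 31.66·0.7968 = 25.22 mg/L.

25.2 mg/L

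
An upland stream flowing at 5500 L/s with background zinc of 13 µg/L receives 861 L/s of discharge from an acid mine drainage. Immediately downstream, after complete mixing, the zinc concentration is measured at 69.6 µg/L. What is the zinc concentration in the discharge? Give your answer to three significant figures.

431 µg/L

Mass balance: 5500·13.00 + 861.0·Cₑ = 6361·69.60
→ Cₑ = (6361·69.60 − 5500·13.00) / 861.0 = 431.2 µg/L.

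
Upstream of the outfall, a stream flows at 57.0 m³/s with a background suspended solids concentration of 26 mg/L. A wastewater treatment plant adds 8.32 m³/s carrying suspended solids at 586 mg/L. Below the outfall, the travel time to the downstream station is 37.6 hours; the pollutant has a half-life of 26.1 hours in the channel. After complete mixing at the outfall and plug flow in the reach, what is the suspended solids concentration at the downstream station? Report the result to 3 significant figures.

35.9 mg/L

After mixing, C = (57.00·26.00 + 8.320·586.0) / 65.32 = 6358/65.32 = 97.33 mg/L.
Half-life 26.1 h → k = ln 2 / 26.1 = 0.02656 h⁻¹ = 0.6374 d⁻¹.
Decay over the reach: 97.33·exp(−kt) = 97.33·0.3684 = 35.86 mg/L.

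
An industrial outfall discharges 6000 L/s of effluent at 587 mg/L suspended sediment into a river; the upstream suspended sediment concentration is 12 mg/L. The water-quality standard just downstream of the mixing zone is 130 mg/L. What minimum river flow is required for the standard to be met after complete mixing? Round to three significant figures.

23200 L/s

Set C_mix = 130: (Q·12.00 + 6000·587.0) / (Q + 6000) = 130
→ Q = 6000·(587.0 − 130)/(130 − 12.00) = 23240 L/s.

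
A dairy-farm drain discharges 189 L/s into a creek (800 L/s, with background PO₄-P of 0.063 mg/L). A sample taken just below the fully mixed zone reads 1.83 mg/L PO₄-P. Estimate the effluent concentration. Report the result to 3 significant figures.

Mass balance: 800.0·0.06300 + 189.0·Cₑ = 989.0·1.830
→ Cₑ = (989.0·1.830 − 800.0·0.06300) / 189.0 = 9.309 mg/L.

9.31 mg/L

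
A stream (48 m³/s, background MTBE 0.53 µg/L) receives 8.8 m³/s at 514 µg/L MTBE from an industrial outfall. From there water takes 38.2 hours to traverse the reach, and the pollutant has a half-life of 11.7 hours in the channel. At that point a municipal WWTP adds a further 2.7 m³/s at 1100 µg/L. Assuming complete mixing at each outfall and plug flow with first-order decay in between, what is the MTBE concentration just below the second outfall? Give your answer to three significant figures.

57.9 µg/L

Flow-weighted average: C = (48.00·0.5300 + 8.800·514.0) / 56.80 = 4549/56.80 = 80.08 µg/L; combined flow 56.80 m³/s.
Half-life 11.7 h → k = ln 2 / 11.7 = 0.05924 h⁻¹ = 1.422 d⁻¹.
Applying C = C₀e^(−kt): 80.08 × 0.1040 = 8.331 µg/L.
Second outfall: C = (56.80·8.331 + 2.700·1100)/59.50 = 57.87 µg/L.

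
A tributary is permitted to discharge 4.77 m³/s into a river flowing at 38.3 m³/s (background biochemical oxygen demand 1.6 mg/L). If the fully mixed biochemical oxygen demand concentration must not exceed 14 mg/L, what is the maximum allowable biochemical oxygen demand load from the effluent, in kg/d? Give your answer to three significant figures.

Mass balance at the limit: 38.30·1.600 + 4.770·Cₑ = 43.07·14 → Cₑ = 113.6 mg/L.
Load = 4.770 m³/s × 113.6 g/m³ × 86 400 s/d = 46800 kg/d.

46800 kg/d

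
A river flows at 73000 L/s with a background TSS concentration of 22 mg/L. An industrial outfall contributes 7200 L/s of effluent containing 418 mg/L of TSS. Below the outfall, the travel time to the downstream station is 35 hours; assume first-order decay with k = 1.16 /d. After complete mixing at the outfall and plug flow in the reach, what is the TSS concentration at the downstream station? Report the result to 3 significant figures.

After mixing, C = (73000·22.00 + 7200·418.0) / 80200 = 4616000/80200 = 57.55 mg/L.
After decay, C = 57.55 × e^(−kt) = 57.55 × 0.1842 = 10.60 mg/L.

10.6 mg/L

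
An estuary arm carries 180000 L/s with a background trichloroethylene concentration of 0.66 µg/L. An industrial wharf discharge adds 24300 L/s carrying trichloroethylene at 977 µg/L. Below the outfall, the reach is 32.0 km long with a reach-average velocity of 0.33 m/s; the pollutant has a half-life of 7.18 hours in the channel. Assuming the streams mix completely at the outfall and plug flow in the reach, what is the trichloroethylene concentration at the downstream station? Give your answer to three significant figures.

8.67 µg/L

Mass balance: C = (180000·0.6600 + 24300·977.0) / 204300 = 23860000/204300 = 116.8 µg/L.
Travel time t = 32.0·1000 / 0.33 = 96970 s = 26.94 h.
Half-life 7.18 h → k = ln 2 / 7.18 = 0.09654 h⁻¹ = 2.317 d⁻¹.
First-order decay: C = 116.8·exp(−k·t) = 116.8·0.07425 = 8.671 µg/L.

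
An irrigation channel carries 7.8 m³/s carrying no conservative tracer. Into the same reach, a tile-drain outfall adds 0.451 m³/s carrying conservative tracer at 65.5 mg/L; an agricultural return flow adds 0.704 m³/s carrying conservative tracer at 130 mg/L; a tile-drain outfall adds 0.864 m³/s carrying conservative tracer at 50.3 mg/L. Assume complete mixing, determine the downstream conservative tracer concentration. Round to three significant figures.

16.8 mg/L

Mixed concentration C = ΣQC/ΣQ = (7.800·0 + 0.4510·65.50 + 0.7040·130.0 + 0.8640·50.30) / 9.819 = 164.5/9.819 = 16.76 mg/L.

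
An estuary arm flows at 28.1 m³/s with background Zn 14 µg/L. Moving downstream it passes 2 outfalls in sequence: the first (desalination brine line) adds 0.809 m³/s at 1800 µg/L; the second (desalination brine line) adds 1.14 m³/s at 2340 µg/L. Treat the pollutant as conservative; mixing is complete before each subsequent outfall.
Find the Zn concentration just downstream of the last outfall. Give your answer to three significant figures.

150 µg/L

After outfall 1: Q = 28.10 + 0.8090 = 28.91 m³/s; C = (28.10·14.00 + 0.8090·1800)/28.91 = 63.98 µg/L.
After outfall 2: Q = 28.91 + 1.140 = 30.05 m³/s; C = (28.91·63.98 + 1.140·2340)/30.05 = 150.3 µg/L.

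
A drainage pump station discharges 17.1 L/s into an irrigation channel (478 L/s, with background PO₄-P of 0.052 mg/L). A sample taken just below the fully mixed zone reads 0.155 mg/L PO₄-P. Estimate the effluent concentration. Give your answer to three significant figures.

3.03 mg/L

Mass balance: 478.0·0.05200 + 17.10·Cₑ = 495.1·0.1550
→ Cₑ = (495.1·0.1550 − 478.0·0.05200) / 17.10 = 3.034 mg/L.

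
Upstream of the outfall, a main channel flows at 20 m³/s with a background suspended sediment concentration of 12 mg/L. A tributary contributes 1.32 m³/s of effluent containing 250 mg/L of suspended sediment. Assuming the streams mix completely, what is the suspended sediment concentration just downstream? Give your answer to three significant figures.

After mixing, C = (20.00·12.00 + 1.320·250.0) / 21.32 = 570.0/21.32 = 26.74 mg/L.

26.7 mg/L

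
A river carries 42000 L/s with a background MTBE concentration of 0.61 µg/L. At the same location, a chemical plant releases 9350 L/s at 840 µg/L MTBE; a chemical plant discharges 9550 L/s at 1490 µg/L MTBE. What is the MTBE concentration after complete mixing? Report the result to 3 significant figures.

Mass balance: C = (42000·0.6100 + 9350·840.0 + 9550·1490) / 60900 = 22110000/60900 = 363.0 µg/L.

363 µg/L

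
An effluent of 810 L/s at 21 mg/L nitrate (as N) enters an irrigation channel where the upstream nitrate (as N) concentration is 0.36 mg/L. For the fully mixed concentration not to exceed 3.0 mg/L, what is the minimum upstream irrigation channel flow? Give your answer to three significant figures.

5520 L/s

Set C_mix = 3.0: (Q·0.3600 + 810.0·21.00) / (Q + 810.0) = 3.0
→ Q = 810.0·(21.00 − 3.0)/(3.0 − 0.3600) = 5523 L/s.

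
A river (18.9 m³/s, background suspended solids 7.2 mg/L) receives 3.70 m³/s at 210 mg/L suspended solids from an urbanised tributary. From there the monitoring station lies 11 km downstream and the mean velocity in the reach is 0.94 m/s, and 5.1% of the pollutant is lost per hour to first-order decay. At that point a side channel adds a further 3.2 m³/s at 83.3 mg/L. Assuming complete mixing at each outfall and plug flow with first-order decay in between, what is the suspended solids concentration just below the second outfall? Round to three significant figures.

Flow-weighted average: C = (18.90·7.200 + 3.700·210.0) / 22.60 = 913.1/22.60 = 40.40 mg/L; combined flow 22.60 m³/s.
Travel time t = 11·1000 / 0.94 = 11700 s = 3.251 h.
5.1%/h lost → k = −ln(1 − 0.051) = 0.05235 h⁻¹.
First-order decay: C = 40.40·exp(−k·t) = 40.40·0.8435 = 34.08 mg/L.
Second outfall: C = (22.60·34.08 + 3.200·83.30)/25.80 = 40.18 mg/L.

40.2 mg/L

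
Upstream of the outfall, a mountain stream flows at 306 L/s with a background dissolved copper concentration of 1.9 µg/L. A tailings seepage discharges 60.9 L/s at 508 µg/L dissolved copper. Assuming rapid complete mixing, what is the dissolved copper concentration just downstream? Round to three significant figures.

Conservation of mass: C = (306.0·1.900 + 60.90·508.0) / 366.9 = 31520/366.9 = 85.91 µg/L.

85.9 µg/L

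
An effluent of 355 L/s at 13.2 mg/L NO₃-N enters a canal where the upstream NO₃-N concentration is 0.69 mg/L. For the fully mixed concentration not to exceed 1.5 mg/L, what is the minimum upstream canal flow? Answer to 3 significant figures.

5130 L/s

Set C_mix = 1.5: (Q·0.6900 + 355.0·13.20) / (Q + 355.0) = 1.5
→ Q = 355.0·(13.20 − 1.5)/(1.5 − 0.6900) = 5128 L/s.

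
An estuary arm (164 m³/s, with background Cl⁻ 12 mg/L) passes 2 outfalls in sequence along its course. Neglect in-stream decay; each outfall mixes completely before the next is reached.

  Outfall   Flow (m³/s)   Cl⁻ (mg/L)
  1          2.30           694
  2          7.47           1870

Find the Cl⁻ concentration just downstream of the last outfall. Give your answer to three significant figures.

Below outfall 1: Q → 166.3 m³/s, C = (164.0·12.00 + 2.300·694.0)/166.3 = 21.43 mg/L.
Below outfall 2: Q → 173.8 m³/s, C = (166.3·21.43 + 7.470·1870)/173.8 = 100.9 mg/L.

101 mg/L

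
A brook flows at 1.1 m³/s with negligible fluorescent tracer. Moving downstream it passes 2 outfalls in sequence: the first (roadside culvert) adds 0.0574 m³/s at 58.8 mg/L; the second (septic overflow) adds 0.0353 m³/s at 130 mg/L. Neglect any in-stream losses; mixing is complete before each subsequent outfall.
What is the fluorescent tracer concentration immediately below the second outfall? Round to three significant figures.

Below outfall 1: Q → 1.157 m³/s, C = (1.100·0 + 0.05740·58.80)/1.157 = 2.916 mg/L.
Below outfall 2: Q → 1.193 m³/s, C = (1.157·2.916 + 0.03530·130.0)/1.193 = 6.677 mg/L.

6.68 mg/L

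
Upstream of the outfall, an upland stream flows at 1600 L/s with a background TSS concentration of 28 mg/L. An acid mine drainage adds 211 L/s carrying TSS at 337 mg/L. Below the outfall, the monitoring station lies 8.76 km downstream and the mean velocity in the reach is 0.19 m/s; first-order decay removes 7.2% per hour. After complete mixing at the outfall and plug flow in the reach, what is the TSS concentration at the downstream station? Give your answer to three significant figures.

24.6 mg/L

Mass balance: C = (1600·28.00 + 211.0·337.0) / 1811 = 115900/1811 = 64.00 mg/L.
Travel time t = 8.76·1000 / 0.19 = 46110 s = 12.81 h.
7.2%/h lost → k = −ln(1 − 0.072) = 0.07472 h⁻¹.
First-order decay: C = 64.00·exp(−k·t) = 64.00·0.3840 = 24.58 mg/L.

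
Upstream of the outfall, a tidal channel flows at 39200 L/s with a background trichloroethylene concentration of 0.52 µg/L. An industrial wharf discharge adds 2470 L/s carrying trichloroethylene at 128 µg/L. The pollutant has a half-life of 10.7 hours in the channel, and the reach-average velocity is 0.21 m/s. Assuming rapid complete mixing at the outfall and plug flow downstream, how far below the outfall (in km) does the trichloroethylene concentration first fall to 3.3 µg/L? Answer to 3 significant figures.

Flow-weighted average: C = (39200·0.5200 + 2470·128.0) / 41670 = 336500/41670 = 8.076 µg/L.
Half-life 10.7 h → k = ln 2 / 10.7 = 0.06478 h⁻¹ = 1.555 d⁻¹.
Set 8.076·exp(−k·t) = 3.3 → t = ln(8.076/3.3)/k = 49740 s = 13.82 h.
Distance = v·t = 0.21·49740 = 10450 m = 10.45 km.

10.4 km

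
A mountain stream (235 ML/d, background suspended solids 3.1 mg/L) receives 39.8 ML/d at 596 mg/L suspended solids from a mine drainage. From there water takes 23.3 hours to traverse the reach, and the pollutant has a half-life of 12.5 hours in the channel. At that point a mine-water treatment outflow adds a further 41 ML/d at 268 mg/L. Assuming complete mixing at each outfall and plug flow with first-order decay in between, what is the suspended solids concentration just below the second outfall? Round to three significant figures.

56.1 mg/L

Conservation of mass: C = (235.0·3.100 + 39.80·596.0) / 274.8 = 24450/274.8 = 88.97 mg/L; combined flow 274.8 ML/d.
Half-life 12.5 h → k = ln 2 / 12.5 = 0.05545 h⁻¹ = 1.331 d⁻¹.
After decay, C = 88.97 × e^(−kt) = 88.97 × 0.2747 = 24.44 mg/L.
At the second outfall, C = (274.8·24.44 + 41.00·268.0) / (274.8 + 41.00) = 56.06 mg/L.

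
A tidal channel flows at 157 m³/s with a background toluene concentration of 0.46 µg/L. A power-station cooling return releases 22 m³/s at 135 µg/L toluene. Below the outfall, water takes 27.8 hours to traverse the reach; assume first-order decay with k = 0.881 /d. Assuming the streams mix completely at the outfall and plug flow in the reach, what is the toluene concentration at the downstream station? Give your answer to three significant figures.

6.13 µg/L

After mixing, C = (157.0·0.4600 + 22.00·135.0) / 179.0 = 3042/179.0 = 17.00 µg/L.
Applying C = C₀e^(−kt): 17.00 × 0.3604 = 6.126 µg/L.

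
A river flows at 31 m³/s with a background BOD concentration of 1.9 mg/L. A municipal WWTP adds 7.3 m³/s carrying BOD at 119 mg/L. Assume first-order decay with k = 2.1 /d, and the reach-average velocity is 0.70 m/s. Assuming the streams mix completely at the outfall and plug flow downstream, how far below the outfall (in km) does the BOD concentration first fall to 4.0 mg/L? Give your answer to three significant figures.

51.9 km

After mixing, C = (31.00·1.900 + 7.300·119.0) / 38.30 = 927.6/38.30 = 24.22 mg/L.
Set 24.22·exp(−k·t) = 4.0 → t = ln(24.22/4.0)/k = 74090 s = 20.58 h.
Distance = v·t = 0.70·74090 = 51860 m = 51.86 km.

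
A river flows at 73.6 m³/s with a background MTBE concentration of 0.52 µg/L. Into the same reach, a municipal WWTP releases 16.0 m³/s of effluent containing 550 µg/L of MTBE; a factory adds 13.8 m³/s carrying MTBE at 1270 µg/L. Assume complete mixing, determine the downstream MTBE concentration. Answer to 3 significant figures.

255 µg/L

Mixed concentration C = ΣQC/ΣQ = (73.60·0.5200 + 16.00·550.0 + 13.80·1270) / 103.4 = 26360/103.4 = 255.0 µg/L.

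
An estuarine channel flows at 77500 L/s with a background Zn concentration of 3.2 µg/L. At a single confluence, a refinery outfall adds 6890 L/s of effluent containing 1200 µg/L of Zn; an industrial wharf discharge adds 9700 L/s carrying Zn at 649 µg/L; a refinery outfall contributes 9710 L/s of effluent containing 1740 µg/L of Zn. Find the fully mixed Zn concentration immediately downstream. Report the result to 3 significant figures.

305 µg/L

Conservation of mass: C = (77500·3.200 + 6890·1200 + 9700·649.0 + 9710·1740) / 103800 = 31710000/103800 = 305.5 µg/L.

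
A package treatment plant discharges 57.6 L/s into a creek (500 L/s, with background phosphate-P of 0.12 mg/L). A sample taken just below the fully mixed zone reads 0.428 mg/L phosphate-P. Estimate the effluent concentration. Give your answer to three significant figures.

Mass balance: 500.0·0.1200 + 57.60·Cₑ = 557.6·0.4280
→ Cₑ = (557.6·0.4280 − 500.0·0.1200) / 57.60 = 3.102 mg/L.

3.10 mg/L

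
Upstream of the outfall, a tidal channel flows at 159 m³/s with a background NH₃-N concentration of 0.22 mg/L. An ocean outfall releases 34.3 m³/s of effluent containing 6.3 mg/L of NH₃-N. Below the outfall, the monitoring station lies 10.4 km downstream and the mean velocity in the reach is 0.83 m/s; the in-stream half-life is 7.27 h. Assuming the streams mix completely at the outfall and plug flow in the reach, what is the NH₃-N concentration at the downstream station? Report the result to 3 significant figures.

0.932 mg/L

Flow-weighted average: C = (159.0·0.2200 + 34.30·6.300) / 193.3 = 251.1/193.3 = 1.299 mg/L.
Travel time t = 10.4·1000 / 0.83 = 12530 s = 3.481 h.
Half-life 7.27 h → k = ln 2 / 7.27 = 0.09534 h⁻¹ = 2.288 d⁻¹.
After decay, C = 1.299 × e^(−kt) = 1.299 × 0.7176 = 0.9321 mg/L.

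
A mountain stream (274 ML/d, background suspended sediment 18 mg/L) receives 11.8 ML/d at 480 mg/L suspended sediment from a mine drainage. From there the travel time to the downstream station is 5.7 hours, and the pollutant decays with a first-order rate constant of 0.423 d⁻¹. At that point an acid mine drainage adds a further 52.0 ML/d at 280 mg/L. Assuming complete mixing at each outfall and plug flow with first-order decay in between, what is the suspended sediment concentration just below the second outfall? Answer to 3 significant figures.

71.5 mg/L

After mixing, C = (274.0·18.00 + 11.80·480.0) / 285.8 = 10600/285.8 = 37.07 mg/L; combined flow 285.8 ML/d.
Applying C = C₀e^(−kt): 37.07 × 0.9044 = 33.53 mg/L.
At the second outfall, C = (285.8·33.53 + 52.00·280.0) / (285.8 + 52.00) = 71.47 mg/L.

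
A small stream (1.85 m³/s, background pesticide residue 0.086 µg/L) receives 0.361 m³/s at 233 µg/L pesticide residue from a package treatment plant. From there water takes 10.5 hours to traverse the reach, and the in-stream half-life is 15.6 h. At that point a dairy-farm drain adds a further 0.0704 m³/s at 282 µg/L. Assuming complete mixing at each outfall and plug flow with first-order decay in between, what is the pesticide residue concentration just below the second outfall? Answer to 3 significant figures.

Flow-weighted average: C = (1.850·0.08600 + 0.3610·233.0) / 2.211 = 84.27/2.211 = 38.11 µg/L; combined flow 2.211 m³/s.
Half-life 15.6 h → k = ln 2 / 15.6 = 0.04443 h⁻¹ = 1.066 d⁻¹.
After decay, C = 38.11 × e^(−kt) = 38.11 × 0.6272 = 23.90 µg/L.
At the second outfall, C = (2.211·23.90 + 0.07040·282.0) / (2.211 + 0.07040) = 31.87 µg/L.

31.9 µg/L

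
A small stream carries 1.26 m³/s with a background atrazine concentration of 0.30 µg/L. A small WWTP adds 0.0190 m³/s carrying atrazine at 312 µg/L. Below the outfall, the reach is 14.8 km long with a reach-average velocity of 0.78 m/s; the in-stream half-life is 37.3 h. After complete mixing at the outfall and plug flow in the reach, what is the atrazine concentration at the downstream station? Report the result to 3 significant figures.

Mass balance: C = (1.260·0.3000 + 0.01900·312.0) / 1.279 = 6.306/1.279 = 4.930 µg/L.
Travel time t = 14.8·1000 / 0.78 = 18970 s = 5.271 h.
Half-life 37.3 h → k = ln 2 / 37.3 = 0.01858 h⁻¹ = 0.4460 d⁻¹.
First-order decay: C = 4.930·exp(−k·t) = 4.930·0.9067 = 4.470 µg/L.

4.47 µg/L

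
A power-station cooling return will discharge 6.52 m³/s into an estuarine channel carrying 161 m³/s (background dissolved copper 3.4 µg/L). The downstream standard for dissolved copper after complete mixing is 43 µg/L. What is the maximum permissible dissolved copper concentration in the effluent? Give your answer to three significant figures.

1020 µg/L

At the limit, (Qr·Cr + Qe·Cₑ)/(Qr + Qe) = 43:
Cₑ = (167.5·43 − 161.0·3.400) / 6.520 = 1021 µg/L.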